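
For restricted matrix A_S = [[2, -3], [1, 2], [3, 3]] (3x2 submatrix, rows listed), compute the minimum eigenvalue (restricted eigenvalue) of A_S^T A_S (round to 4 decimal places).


A_S^T A_S = [[14, 5], [5, 22]].
trace = 36.
det = 283.
disc = trace^2 - 4*det = 1296 - 4*283 = 164.
sqrt(164) ≈ 12.806248.
lam_min = (36 - sqrt(164))/2 ≈ (36 - 12.806248)/2 = 11.596876 ≈ 11.5969.

11.5969


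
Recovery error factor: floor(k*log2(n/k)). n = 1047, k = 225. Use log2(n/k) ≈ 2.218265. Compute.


log2(n/k) = log2(1047/225) ≈ 2.218265.
k*log2(n/k) ≈ 225*2.218265 = 499.109625.
floor(499.109625) = 499.

499


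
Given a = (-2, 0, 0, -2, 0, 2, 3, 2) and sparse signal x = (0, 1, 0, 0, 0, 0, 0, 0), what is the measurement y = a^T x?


Non-zero terms: ['0*1']
Products: [0]
y = sum = 0.

0


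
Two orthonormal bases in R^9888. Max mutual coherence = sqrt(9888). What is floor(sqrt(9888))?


99^2 = 9801 <= 9888 < 10000 = 100^2, so 99 <= sqrt(9888) < 100.
floor(sqrt(9888)) = 99.

99


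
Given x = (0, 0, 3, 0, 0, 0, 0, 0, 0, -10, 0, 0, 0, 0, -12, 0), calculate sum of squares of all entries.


Non-zero entries: [(2, 3), (9, -10), (14, -12)]
Squares: [9, 100, 144]
||x||_2^2 = sum = 253.

253


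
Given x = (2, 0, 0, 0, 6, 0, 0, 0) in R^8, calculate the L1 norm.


Non-zero entries: [(0, 2), (4, 6)]
Absolute values: [2, 6]
||x||_1 = sum = 8.

8


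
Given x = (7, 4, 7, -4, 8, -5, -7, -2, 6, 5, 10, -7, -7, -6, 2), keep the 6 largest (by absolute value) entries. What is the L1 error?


Sorted |x_i| descending: [10, 8, 7, 7, 7, 7, 7, 6, 6, 5, 5, 4, 4, 2, 2]
Keep top 6: [10, 8, 7, 7, 7, 7]
Tail entries: [7, 6, 6, 5, 5, 4, 4, 2, 2]
L1 error = sum of tail = 41.

41


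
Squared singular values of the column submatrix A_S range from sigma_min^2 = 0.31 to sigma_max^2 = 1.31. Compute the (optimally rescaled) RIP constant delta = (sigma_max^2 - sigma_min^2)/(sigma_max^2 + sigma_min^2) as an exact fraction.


lambda_max - lambda_min = 1.31 - 0.31 = 1.00.
lambda_max + lambda_min = 1.31 + 0.31 = 1.62.
delta = 1.00/1.62 = 100/162 = 50/81.

50/81


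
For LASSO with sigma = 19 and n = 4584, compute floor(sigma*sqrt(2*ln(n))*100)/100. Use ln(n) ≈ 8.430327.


ln(4584) ≈ 8.430327.
2*ln(n) ≈ 16.860654.
sqrt(2*ln(n)) ≈ sqrt(16.860654) ≈ 4.106173.
lambda ≈ 19*4.106173 = 78.017287.
floor(lambda*100)/100 = 78.01.

78.01


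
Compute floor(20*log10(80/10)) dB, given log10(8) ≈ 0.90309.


||x||/||e|| = 80/10 = 8.
log10(8) ≈ 0.90309.
20*log10(||x||/||e||) ≈ 20*0.90309 = 18.0618.
floor(18.0618) = 18.

18


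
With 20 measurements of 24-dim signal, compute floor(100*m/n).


100*m/n = 100*20/24 ≈ 83.3333.
floor = 83.

83


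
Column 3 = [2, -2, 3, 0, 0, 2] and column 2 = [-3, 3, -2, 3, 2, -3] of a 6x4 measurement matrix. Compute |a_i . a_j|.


Inner product: 2*-3 + -2*3 + 3*-2 + 0*3 + 0*2 + 2*-3
Products: [-6, -6, -6, 0, 0, -6]
Sum = -24.
|dot| = 24.

24


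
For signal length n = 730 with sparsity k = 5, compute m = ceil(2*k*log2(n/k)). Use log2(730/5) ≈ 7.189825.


log2(n/k) = log2(730/5) ≈ 7.189825.
2*k*log2(n/k) ≈ 2*5*7.189825 = 71.89825.
m = ceil(71.89825) = 72.

72


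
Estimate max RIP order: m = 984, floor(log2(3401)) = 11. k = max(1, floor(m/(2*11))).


floor(log2(3401)) = 11.
2*11 = 22.
m/(2*floor(log2(n))) = 984/22 ≈ 44.7273.
floor = 44.
k = max(1, 44) = 44.

44


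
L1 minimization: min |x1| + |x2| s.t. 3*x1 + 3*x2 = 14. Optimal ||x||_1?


Axis intercepts:
  x1 = 14/3, x2 = 0: L1 = 14/3
  x1 = 0, x2 = 14/3: L1 = 14/3
x* = (14/3, 0)
||x*||_1 = 14/3.

14/3


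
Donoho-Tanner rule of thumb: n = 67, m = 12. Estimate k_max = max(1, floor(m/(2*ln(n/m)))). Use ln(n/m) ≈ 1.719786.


n/m = 67/12.
ln(n/m) ≈ 1.719786.
2*ln(n/m) ≈ 3.439572.
m/(2*ln(n/m)) ≈ 12/3.439572 ≈ 3.4888.
floor = 3.
k_max = max(1, 3) = 3.

3


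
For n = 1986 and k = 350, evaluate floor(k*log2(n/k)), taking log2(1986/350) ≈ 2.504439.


log2(n/k) = log2(1986/350) ≈ 2.504439.
k*log2(n/k) ≈ 350*2.504439 = 876.55365.
floor(876.55365) = 876.

876


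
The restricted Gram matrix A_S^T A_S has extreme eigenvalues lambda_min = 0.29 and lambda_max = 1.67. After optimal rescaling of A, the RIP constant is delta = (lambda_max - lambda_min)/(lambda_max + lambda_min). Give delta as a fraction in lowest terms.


lambda_max - lambda_min = 1.67 - 0.29 = 1.38.
lambda_max + lambda_min = 1.67 + 0.29 = 1.96.
delta = 1.38/1.96 = 138/196 = 69/98.

69/98


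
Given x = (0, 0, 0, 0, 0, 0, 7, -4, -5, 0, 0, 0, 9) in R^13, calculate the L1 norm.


Non-zero entries: [(6, 7), (7, -4), (8, -5), (12, 9)]
Absolute values: [7, 4, 5, 9]
||x||_1 = sum = 25.

25


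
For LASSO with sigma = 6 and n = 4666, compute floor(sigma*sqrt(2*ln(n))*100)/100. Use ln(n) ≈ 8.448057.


ln(4666) ≈ 8.448057.
2*ln(n) ≈ 16.896114.
sqrt(2*ln(n)) ≈ sqrt(16.896114) ≈ 4.110488.
lambda ≈ 6*4.110488 = 24.662928.
floor(lambda*100)/100 = 24.66.

24.66


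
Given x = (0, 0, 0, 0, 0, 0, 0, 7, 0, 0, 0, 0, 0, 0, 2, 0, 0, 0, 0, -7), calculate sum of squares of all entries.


Non-zero entries: [(7, 7), (14, 2), (19, -7)]
Squares: [49, 4, 49]
||x||_2^2 = sum = 102.

102


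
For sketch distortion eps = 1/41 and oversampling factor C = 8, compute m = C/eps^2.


1/eps = 41.
(1/eps)^2 = 1681.
m = 8*1681 = 13448.

13448


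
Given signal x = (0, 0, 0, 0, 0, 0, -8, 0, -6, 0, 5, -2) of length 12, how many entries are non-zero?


Non-zero positions: [6, 8, 10, 11].
Sparsity = 4.

4


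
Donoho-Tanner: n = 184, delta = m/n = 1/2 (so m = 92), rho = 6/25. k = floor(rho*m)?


m = 1/2*184 = 92.
rho = 6/25.
rho*m = 6/25*92 = 22.08.
k = floor(22.08) = 22.

22


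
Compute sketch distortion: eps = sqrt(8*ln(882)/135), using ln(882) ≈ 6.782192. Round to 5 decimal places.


ln(882) ≈ 6.782192.
8*ln(N)/m ≈ 8*6.782192/135 ≈ 0.40190767.
eps = sqrt(0.40190767) ≈ 0.6339619 ≈ 0.63396.

0.63396


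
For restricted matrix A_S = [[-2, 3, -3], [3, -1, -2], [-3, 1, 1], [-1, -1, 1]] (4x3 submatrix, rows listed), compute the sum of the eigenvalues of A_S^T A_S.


Sum of eigenvalues of A_S^T A_S = trace(A_S^T A_S) = sum of squared column norms of A_S.
A_S^T A_S diagonal: [23, 12, 15].
trace = 23 + 12 + 15 = 50.

50


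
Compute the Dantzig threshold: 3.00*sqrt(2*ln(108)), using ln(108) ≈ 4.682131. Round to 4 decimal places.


ln(108) ≈ 4.682131.
2*ln(n) ≈ 9.364262.
sqrt(2*ln(n)) ≈ sqrt(9.364262) ≈ 3.060108.
threshold ≈ 3.00*3.060108 = 9.180324 ≈ 9.1803.

9.1803


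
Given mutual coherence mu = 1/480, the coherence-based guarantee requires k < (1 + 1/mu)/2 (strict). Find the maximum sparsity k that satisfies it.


1/mu = 480.
1 + 1/mu = 481.
(1 + 1/mu)/2 = 240.5 is not an integer, so k_max = floor(240.5) = 240.

240


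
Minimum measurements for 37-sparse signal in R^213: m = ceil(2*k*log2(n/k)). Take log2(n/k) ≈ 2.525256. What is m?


log2(n/k) = log2(213/37) ≈ 2.525256.
2*k*log2(n/k) ≈ 2*37*2.525256 = 186.868944.
m = ceil(186.868944) = 187.

187


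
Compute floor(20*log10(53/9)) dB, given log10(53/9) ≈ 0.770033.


||x||/||e|| = 53/9.
log10(53/9) ≈ 0.770033.
20*log10(||x||/||e||) ≈ 20*0.770033 = 15.40066.
floor(15.40066) = 15.

15


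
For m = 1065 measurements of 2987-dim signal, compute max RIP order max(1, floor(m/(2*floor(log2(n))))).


floor(log2(2987)) = 11.
2*11 = 22.
m/(2*floor(log2(n))) = 1065/22 ≈ 48.4091.
floor = 48.
k = max(1, 48) = 48.

48


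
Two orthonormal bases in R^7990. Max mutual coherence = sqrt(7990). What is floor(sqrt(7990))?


89^2 = 7921 <= 7990 < 8100 = 90^2, so 89 <= sqrt(7990) < 90.
floor(sqrt(7990)) = 89.

89


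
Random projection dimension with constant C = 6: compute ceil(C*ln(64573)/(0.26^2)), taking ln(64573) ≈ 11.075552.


ln(64573) ≈ 11.075552.
eps^2 = 0.26^2 = 0.0676.
C*ln(N)/eps^2 ≈ 6*11.075552/0.0676 ≈ 983.0372.
m = ceil(983.0372) = 984.

984


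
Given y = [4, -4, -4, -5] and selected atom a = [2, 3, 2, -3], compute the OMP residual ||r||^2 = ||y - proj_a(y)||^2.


a^T a = 26.
a^T y = 3.
coeff = 3/26 = 3/26.
||r||^2 = 1889/26.

1889/26


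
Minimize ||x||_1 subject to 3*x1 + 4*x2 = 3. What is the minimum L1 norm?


Axis intercepts:
  x1 = 1, x2 = 0: L1 = 1
  x1 = 0, x2 = 3/4: L1 = 3/4
x* = (0, 3/4)
||x*||_1 = 3/4.

3/4


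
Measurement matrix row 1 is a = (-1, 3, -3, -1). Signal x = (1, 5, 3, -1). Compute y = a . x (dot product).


Non-zero terms: ['-1*1', '3*5', '-3*3', '-1*-1']
Products: [-1, 15, -9, 1]
y = sum = 6.

6


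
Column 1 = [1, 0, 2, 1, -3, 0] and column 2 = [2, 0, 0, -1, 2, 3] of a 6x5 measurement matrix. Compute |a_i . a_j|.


Inner product: 1*2 + 0*0 + 2*0 + 1*-1 + -3*2 + 0*3
Products: [2, 0, 0, -1, -6, 0]
Sum = -5.
|dot| = 5.

5


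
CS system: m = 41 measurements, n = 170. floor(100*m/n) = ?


100*m/n = 100*41/170 ≈ 24.1176.
floor = 24.

24


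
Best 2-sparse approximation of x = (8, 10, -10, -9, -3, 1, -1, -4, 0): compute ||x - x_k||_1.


Sorted |x_i| descending: [10, 10, 9, 8, 4, 3, 1, 1, 0]
Keep top 2: [10, 10]
Tail entries: [9, 8, 4, 3, 1, 1, 0]
L1 error = sum of tail = 26.

26


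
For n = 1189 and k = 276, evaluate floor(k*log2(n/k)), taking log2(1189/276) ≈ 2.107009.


log2(n/k) = log2(1189/276) ≈ 2.107009.
k*log2(n/k) ≈ 276*2.107009 = 581.534484.
floor(581.534484) = 581.

581


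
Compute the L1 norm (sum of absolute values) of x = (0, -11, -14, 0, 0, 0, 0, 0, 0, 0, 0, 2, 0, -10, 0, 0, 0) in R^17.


Non-zero entries: [(1, -11), (2, -14), (11, 2), (13, -10)]
Absolute values: [11, 14, 2, 10]
||x||_1 = sum = 37.

37


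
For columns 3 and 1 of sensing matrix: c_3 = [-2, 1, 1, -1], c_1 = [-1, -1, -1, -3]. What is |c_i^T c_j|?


Inner product: -2*-1 + 1*-1 + 1*-1 + -1*-3
Products: [2, -1, -1, 3]
Sum = 3.
|dot| = 3.

3


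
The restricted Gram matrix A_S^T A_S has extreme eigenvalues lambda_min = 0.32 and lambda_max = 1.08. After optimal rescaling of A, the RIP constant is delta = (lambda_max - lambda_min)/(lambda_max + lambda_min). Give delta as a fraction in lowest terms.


lambda_max - lambda_min = 1.08 - 0.32 = 0.76.
lambda_max + lambda_min = 1.08 + 0.32 = 1.40.
delta = 0.76/1.40 = 76/140 = 19/35.

19/35


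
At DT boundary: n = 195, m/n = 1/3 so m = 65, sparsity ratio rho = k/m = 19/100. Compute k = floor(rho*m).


m = 1/3*195 = 65.
rho = 19/100.
rho*m = 19/100*65 = 12.35.
k = floor(12.35) = 12.

12


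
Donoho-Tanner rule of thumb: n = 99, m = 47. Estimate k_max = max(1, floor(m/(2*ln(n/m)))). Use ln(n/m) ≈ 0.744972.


n/m = 99/47.
ln(n/m) ≈ 0.744972.
2*ln(n/m) ≈ 1.489944.
m/(2*ln(n/m)) ≈ 47/1.489944 ≈ 31.5448.
floor = 31.
k_max = max(1, 31) = 31.

31


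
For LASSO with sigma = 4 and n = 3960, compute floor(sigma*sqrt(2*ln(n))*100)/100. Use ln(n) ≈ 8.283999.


ln(3960) ≈ 8.283999.
2*ln(n) ≈ 16.567998.
sqrt(2*ln(n)) ≈ sqrt(16.567998) ≈ 4.070381.
lambda ≈ 4*4.070381 = 16.281524.
floor(lambda*100)/100 = 16.28.

16.28


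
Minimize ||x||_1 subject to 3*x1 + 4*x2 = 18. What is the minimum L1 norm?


Axis intercepts:
  x1 = 6, x2 = 0: L1 = 6
  x1 = 0, x2 = 9/2: L1 = 9/2
x* = (0, 9/2)
||x*||_1 = 9/2.

9/2


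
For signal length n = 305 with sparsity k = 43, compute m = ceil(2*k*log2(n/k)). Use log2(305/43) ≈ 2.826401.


log2(n/k) = log2(305/43) ≈ 2.826401.
2*k*log2(n/k) ≈ 2*43*2.826401 = 243.070486.
m = ceil(243.070486) = 244.

244


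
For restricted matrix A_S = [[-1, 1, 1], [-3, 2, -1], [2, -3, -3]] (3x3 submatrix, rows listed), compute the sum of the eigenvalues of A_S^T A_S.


Sum of eigenvalues of A_S^T A_S = trace(A_S^T A_S) = sum of squared column norms of A_S.
A_S^T A_S diagonal: [14, 14, 11].
trace = 14 + 14 + 11 = 39.

39


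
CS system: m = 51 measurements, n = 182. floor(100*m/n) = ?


100*m/n = 100*51/182 ≈ 28.022.
floor = 28.

28


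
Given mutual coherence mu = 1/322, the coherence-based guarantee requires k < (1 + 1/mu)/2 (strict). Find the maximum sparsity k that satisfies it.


1/mu = 322.
1 + 1/mu = 323.
(1 + 1/mu)/2 = 161.5 is not an integer, so k_max = floor(161.5) = 161.

161


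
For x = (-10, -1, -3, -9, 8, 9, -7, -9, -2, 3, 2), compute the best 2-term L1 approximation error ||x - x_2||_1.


Sorted |x_i| descending: [10, 9, 9, 9, 8, 7, 3, 3, 2, 2, 1]
Keep top 2: [10, 9]
Tail entries: [9, 9, 8, 7, 3, 3, 2, 2, 1]
L1 error = sum of tail = 44.

44


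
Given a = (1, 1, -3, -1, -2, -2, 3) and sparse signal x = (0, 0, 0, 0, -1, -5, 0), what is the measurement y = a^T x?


Non-zero terms: ['-2*-1', '-2*-5']
Products: [2, 10]
y = sum = 12.

12


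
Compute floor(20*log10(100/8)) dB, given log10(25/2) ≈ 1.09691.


||x||/||e|| = 100/8 = 25/2.
log10(25/2) ≈ 1.09691.
20*log10(||x||/||e||) ≈ 20*1.09691 = 21.9382.
floor(21.9382) = 21.

21


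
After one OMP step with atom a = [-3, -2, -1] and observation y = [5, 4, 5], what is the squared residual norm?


a^T a = 14.
a^T y = -28.
coeff = -28/14 = -2.
||r||^2 = 10.

10


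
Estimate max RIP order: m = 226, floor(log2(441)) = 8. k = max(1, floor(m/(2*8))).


floor(log2(441)) = 8.
2*8 = 16.
m/(2*floor(log2(n))) = 226/16 ≈ 14.125.
floor = 14.
k = max(1, 14) = 14.

14


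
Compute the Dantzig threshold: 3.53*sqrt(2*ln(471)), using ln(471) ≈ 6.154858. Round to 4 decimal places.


ln(471) ≈ 6.154858.
2*ln(n) ≈ 12.309716.
sqrt(2*ln(n)) ≈ sqrt(12.309716) ≈ 3.50852.
threshold ≈ 3.53*3.50852 = 12.3850756 ≈ 12.3851.

12.3851


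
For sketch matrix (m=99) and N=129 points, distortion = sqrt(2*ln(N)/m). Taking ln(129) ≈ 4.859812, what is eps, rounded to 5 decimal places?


ln(129) ≈ 4.859812.
2*ln(N)/m ≈ 2*4.859812/99 ≈ 0.09817802.
eps = sqrt(0.09817802) ≈ 0.3133337 ≈ 0.31333.

0.31333


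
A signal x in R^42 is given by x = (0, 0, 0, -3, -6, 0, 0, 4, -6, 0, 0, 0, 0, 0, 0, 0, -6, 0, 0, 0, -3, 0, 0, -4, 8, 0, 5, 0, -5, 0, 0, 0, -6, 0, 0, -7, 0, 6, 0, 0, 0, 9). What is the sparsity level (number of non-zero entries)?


Non-zero positions: [3, 4, 7, 8, 16, 20, 23, 24, 26, 28, 32, 35, 37, 41].
Sparsity = 14.

14


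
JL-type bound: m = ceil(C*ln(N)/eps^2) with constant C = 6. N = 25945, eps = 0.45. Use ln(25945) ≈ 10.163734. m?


ln(25945) ≈ 10.163734.
eps^2 = 0.45^2 = 0.2025.
C*ln(N)/eps^2 ≈ 6*10.163734/0.2025 ≈ 301.1477.
m = ceil(301.1477) = 302.

302


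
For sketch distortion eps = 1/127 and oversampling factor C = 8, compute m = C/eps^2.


1/eps = 127.
(1/eps)^2 = 16129.
m = 8*16129 = 129032.

129032


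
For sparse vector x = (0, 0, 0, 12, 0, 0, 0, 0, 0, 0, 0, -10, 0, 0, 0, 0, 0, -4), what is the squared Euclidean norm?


Non-zero entries: [(3, 12), (11, -10), (17, -4)]
Squares: [144, 100, 16]
||x||_2^2 = sum = 260.

260


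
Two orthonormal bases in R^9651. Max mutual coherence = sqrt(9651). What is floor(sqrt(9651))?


98^2 = 9604 <= 9651 < 9801 = 99^2, so 98 <= sqrt(9651) < 99.
floor(sqrt(9651)) = 98.

98


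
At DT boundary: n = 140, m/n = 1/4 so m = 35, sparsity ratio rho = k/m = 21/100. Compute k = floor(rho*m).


m = 1/4*140 = 35.
rho = 21/100.
rho*m = 21/100*35 = 7.35.
k = floor(7.35) = 7.

7


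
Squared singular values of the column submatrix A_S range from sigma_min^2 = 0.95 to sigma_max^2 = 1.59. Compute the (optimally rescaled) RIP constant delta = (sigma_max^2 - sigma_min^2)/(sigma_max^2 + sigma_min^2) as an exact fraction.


lambda_max - lambda_min = 1.59 - 0.95 = 0.64.
lambda_max + lambda_min = 1.59 + 0.95 = 2.54.
delta = 0.64/2.54 = 64/254 = 32/127.

32/127


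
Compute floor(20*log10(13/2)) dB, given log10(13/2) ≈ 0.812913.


||x||/||e|| = 13/2.
log10(13/2) ≈ 0.812913.
20*log10(||x||/||e||) ≈ 20*0.812913 = 16.25826.
floor(16.25826) = 16.

16


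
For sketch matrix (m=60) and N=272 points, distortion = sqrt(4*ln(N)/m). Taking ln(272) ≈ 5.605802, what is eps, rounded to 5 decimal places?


ln(272) ≈ 5.605802.
4*ln(N)/m ≈ 4*5.605802/60 ≈ 0.37372013.
eps = sqrt(0.37372013) ≈ 0.6113265 ≈ 0.61133.

0.61133


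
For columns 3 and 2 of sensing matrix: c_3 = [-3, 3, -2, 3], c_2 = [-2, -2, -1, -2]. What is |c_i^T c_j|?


Inner product: -3*-2 + 3*-2 + -2*-1 + 3*-2
Products: [6, -6, 2, -6]
Sum = -4.
|dot| = 4.

4


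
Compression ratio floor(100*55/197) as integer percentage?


100*m/n = 100*55/197 ≈ 27.9188.
floor = 27.

27


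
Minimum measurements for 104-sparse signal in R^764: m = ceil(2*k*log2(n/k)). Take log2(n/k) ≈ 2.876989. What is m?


log2(n/k) = log2(764/104) ≈ 2.876989.
2*k*log2(n/k) ≈ 2*104*2.876989 = 598.413712.
m = ceil(598.413712) = 599.

599


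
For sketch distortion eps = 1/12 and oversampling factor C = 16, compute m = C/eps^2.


1/eps = 12.
(1/eps)^2 = 144.
m = 16*144 = 2304.

2304


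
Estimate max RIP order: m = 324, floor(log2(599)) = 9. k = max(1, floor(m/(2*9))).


floor(log2(599)) = 9.
2*9 = 18.
m/(2*floor(log2(n))) = 324/18 ≈ 18.0.
floor = 18.
k = max(1, 18) = 18.

18


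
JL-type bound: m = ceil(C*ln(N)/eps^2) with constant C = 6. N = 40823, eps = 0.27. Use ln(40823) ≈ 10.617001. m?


ln(40823) ≈ 10.617001.
eps^2 = 0.27^2 = 0.0729.
C*ln(N)/eps^2 ≈ 6*10.617001/0.0729 ≈ 873.8272.
m = ceil(873.8272) = 874.

874


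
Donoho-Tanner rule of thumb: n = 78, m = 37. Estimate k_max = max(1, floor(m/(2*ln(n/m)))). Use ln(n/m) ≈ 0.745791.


n/m = 78/37.
ln(n/m) ≈ 0.745791.
2*ln(n/m) ≈ 1.491582.
m/(2*ln(n/m)) ≈ 37/1.491582 ≈ 24.8059.
floor = 24.
k_max = max(1, 24) = 24.

24


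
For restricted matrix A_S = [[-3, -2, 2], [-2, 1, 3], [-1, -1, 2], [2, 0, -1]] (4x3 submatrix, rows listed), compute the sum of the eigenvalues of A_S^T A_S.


Sum of eigenvalues of A_S^T A_S = trace(A_S^T A_S) = sum of squared column norms of A_S.
A_S^T A_S diagonal: [18, 6, 18].
trace = 18 + 6 + 18 = 42.

42


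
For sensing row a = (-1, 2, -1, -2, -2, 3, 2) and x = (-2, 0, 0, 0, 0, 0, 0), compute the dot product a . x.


Non-zero terms: ['-1*-2']
Products: [2]
y = sum = 2.

2


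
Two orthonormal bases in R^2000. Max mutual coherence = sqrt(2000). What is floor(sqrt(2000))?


44^2 = 1936 <= 2000 < 2025 = 45^2, so 44 <= sqrt(2000) < 45.
floor(sqrt(2000)) = 44.

44


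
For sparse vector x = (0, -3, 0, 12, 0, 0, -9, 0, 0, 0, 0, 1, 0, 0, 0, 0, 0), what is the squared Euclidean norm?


Non-zero entries: [(1, -3), (3, 12), (6, -9), (11, 1)]
Squares: [9, 144, 81, 1]
||x||_2^2 = sum = 235.

235


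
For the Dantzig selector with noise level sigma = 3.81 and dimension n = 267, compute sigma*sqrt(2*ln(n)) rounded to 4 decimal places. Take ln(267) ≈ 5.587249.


ln(267) ≈ 5.587249.
2*ln(n) ≈ 11.174498.
sqrt(2*ln(n)) ≈ sqrt(11.174498) ≈ 3.342828.
threshold ≈ 3.81*3.342828 = 12.73617468 ≈ 12.7362.

12.7362


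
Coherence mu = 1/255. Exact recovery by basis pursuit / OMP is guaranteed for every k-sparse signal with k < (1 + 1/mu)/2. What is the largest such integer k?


1/mu = 255.
1 + 1/mu = 256.
(1 + 1/mu)/2 = 128 is an integer and the inequality is strict, so k_max = 128 - 1 = 127.

127


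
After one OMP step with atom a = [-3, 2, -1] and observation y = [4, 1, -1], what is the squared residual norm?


a^T a = 14.
a^T y = -9.
coeff = -9/14 = -9/14.
||r||^2 = 171/14.

171/14


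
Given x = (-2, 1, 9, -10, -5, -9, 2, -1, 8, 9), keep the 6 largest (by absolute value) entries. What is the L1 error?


Sorted |x_i| descending: [10, 9, 9, 9, 8, 5, 2, 2, 1, 1]
Keep top 6: [10, 9, 9, 9, 8, 5]
Tail entries: [2, 2, 1, 1]
L1 error = sum of tail = 6.

6


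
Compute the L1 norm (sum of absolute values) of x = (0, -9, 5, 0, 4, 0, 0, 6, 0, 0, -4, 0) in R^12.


Non-zero entries: [(1, -9), (2, 5), (4, 4), (7, 6), (10, -4)]
Absolute values: [9, 5, 4, 6, 4]
||x||_1 = sum = 28.

28


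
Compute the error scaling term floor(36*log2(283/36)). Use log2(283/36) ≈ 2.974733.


log2(n/k) = log2(283/36) ≈ 2.974733.
k*log2(n/k) ≈ 36*2.974733 = 107.090388.
floor(107.090388) = 107.

107


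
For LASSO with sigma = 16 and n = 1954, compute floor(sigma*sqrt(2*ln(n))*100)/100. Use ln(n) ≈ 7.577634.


ln(1954) ≈ 7.577634.
2*ln(n) ≈ 15.155268.
sqrt(2*ln(n)) ≈ sqrt(15.155268) ≈ 3.892977.
lambda ≈ 16*3.892977 = 62.287632.
floor(lambda*100)/100 = 62.28.

62.28


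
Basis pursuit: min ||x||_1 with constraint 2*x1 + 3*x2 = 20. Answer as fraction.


Axis intercepts:
  x1 = 10, x2 = 0: L1 = 10
  x1 = 0, x2 = 20/3: L1 = 20/3
x* = (0, 20/3)
||x*||_1 = 20/3.

20/3


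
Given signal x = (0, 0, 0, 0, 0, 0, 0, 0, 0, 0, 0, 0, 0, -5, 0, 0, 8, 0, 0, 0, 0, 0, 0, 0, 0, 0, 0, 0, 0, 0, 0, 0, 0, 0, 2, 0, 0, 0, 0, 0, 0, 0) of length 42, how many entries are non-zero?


Non-zero positions: [13, 16, 34].
Sparsity = 3.

3


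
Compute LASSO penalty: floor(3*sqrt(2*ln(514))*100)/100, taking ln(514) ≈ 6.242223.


ln(514) ≈ 6.242223.
2*ln(n) ≈ 12.484446.
sqrt(2*ln(n)) ≈ sqrt(12.484446) ≈ 3.533334.
lambda ≈ 3*3.533334 = 10.600002.
floor(lambda*100)/100 = 10.60.

10.60


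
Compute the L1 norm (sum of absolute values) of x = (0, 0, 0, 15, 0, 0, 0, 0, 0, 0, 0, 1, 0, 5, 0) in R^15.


Non-zero entries: [(3, 15), (11, 1), (13, 5)]
Absolute values: [15, 1, 5]
||x||_1 = sum = 21.

21


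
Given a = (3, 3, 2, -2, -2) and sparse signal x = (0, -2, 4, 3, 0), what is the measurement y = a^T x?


Non-zero terms: ['3*-2', '2*4', '-2*3']
Products: [-6, 8, -6]
y = sum = -4.

-4


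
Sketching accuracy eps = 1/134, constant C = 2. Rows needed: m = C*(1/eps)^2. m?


1/eps = 134.
(1/eps)^2 = 17956.
m = 2*17956 = 35912.

35912


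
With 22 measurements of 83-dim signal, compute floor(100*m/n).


100*m/n = 100*22/83 ≈ 26.506.
floor = 26.

26


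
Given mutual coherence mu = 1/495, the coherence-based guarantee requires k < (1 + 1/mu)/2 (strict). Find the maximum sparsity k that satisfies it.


1/mu = 495.
1 + 1/mu = 496.
(1 + 1/mu)/2 = 248 is an integer and the inequality is strict, so k_max = 248 - 1 = 247.

247


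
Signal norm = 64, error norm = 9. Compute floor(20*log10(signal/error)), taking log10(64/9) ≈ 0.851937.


||x||/||e|| = 64/9.
log10(64/9) ≈ 0.851937.
20*log10(||x||/||e||) ≈ 20*0.851937 = 17.03874.
floor(17.03874) = 17.

17


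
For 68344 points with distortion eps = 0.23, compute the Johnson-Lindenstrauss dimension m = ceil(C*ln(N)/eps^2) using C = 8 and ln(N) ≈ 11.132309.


ln(68344) ≈ 11.132309.
eps^2 = 0.23^2 = 0.0529.
C*ln(N)/eps^2 ≈ 8*11.132309/0.0529 ≈ 1683.525.
m = ceil(1683.525) = 1684.

1684


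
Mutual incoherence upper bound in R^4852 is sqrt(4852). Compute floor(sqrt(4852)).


69^2 = 4761 <= 4852 < 4900 = 70^2, so 69 <= sqrt(4852) < 70.
floor(sqrt(4852)) = 69.

69


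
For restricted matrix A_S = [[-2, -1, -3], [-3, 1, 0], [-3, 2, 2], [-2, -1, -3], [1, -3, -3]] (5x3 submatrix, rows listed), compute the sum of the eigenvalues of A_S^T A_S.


Sum of eigenvalues of A_S^T A_S = trace(A_S^T A_S) = sum of squared column norms of A_S.
A_S^T A_S diagonal: [27, 16, 31].
trace = 27 + 16 + 31 = 74.

74


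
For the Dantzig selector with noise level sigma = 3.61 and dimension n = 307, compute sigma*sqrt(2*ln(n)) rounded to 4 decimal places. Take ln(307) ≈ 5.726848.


ln(307) ≈ 5.726848.
2*ln(n) ≈ 11.453696.
sqrt(2*ln(n)) ≈ sqrt(11.453696) ≈ 3.384331.
threshold ≈ 3.61*3.384331 = 12.21743491 ≈ 12.2174.

12.2174


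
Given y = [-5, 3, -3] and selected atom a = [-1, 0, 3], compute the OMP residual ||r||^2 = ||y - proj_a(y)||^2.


a^T a = 10.
a^T y = -4.
coeff = -4/10 = -2/5.
||r||^2 = 207/5.

207/5


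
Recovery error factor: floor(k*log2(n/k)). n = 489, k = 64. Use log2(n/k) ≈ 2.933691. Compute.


log2(n/k) = log2(489/64) ≈ 2.933691.
k*log2(n/k) ≈ 64*2.933691 = 187.756224.
floor(187.756224) = 187.

187


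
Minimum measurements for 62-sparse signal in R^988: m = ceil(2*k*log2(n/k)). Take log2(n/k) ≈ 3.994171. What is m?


log2(n/k) = log2(988/62) ≈ 3.994171.
2*k*log2(n/k) ≈ 2*62*3.994171 = 495.277204.
m = ceil(495.277204) = 496.

496


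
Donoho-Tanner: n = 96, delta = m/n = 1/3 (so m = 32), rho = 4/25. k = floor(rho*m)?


m = 1/3*96 = 32.
rho = 4/25.
rho*m = 4/25*32 = 5.12.
k = floor(5.12) = 5.

5


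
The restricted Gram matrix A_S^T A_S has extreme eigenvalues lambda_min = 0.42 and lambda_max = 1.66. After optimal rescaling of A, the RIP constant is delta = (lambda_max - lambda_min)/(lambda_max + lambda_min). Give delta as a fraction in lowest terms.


lambda_max - lambda_min = 1.66 - 0.42 = 1.24.
lambda_max + lambda_min = 1.66 + 0.42 = 2.08.
delta = 1.24/2.08 = 124/208 = 31/52.

31/52


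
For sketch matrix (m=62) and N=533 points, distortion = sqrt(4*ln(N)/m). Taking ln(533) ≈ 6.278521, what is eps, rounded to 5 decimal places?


ln(533) ≈ 6.278521.
4*ln(N)/m ≈ 4*6.278521/62 ≈ 0.40506587.
eps = sqrt(0.40506587) ≈ 0.6364479 ≈ 0.63645.

0.63645


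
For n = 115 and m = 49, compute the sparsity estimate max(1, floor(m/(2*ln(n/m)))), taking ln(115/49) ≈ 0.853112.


n/m = 115/49.
ln(n/m) ≈ 0.853112.
2*ln(n/m) ≈ 1.706224.
m/(2*ln(n/m)) ≈ 49/1.706224 ≈ 28.7184.
floor = 28.
k_max = max(1, 28) = 28.

28


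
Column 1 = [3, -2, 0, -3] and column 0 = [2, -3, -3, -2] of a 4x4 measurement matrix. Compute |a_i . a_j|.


Inner product: 3*2 + -2*-3 + 0*-3 + -3*-2
Products: [6, 6, 0, 6]
Sum = 18.
|dot| = 18.

18


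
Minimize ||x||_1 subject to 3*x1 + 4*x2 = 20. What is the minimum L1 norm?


Axis intercepts:
  x1 = 20/3, x2 = 0: L1 = 20/3
  x1 = 0, x2 = 5: L1 = 5
x* = (0, 5)
||x*||_1 = 5.

5


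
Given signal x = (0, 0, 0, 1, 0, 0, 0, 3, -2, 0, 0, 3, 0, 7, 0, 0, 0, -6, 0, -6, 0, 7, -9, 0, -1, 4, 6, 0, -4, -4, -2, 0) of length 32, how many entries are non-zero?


Non-zero positions: [3, 7, 8, 11, 13, 17, 19, 21, 22, 24, 25, 26, 28, 29, 30].
Sparsity = 15.

15


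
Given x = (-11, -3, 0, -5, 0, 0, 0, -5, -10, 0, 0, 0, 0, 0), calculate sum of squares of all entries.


Non-zero entries: [(0, -11), (1, -3), (3, -5), (7, -5), (8, -10)]
Squares: [121, 9, 25, 25, 100]
||x||_2^2 = sum = 280.

280


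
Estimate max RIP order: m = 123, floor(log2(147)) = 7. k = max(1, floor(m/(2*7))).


floor(log2(147)) = 7.
2*7 = 14.
m/(2*floor(log2(n))) = 123/14 ≈ 8.7857.
floor = 8.
k = max(1, 8) = 8.

8


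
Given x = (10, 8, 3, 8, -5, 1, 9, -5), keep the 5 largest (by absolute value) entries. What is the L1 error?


Sorted |x_i| descending: [10, 9, 8, 8, 5, 5, 3, 1]
Keep top 5: [10, 9, 8, 8, 5]
Tail entries: [5, 3, 1]
L1 error = sum of tail = 9.

9


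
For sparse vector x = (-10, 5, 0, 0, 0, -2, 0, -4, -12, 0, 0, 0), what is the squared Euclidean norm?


Non-zero entries: [(0, -10), (1, 5), (5, -2), (7, -4), (8, -12)]
Squares: [100, 25, 4, 16, 144]
||x||_2^2 = sum = 289.

289


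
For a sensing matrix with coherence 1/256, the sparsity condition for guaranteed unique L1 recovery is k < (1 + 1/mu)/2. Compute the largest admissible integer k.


1/mu = 256.
1 + 1/mu = 257.
(1 + 1/mu)/2 = 128.5 is not an integer, so k_max = floor(128.5) = 128.

128


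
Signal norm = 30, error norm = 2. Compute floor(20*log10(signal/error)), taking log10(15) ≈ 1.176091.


||x||/||e|| = 30/2 = 15.
log10(15) ≈ 1.176091.
20*log10(||x||/||e||) ≈ 20*1.176091 = 23.52182.
floor(23.52182) = 23.

23


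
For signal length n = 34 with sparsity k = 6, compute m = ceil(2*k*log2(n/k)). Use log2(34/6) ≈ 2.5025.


log2(n/k) = log2(34/6) ≈ 2.5025.
2*k*log2(n/k) ≈ 2*6*2.5025 = 30.03.
m = ceil(30.03) = 31.

31


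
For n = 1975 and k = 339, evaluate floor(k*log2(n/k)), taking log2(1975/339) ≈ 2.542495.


log2(n/k) = log2(1975/339) ≈ 2.542495.
k*log2(n/k) ≈ 339*2.542495 = 861.905805.
floor(861.905805) = 861.

861


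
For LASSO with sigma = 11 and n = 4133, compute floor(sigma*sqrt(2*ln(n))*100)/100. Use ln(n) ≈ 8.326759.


ln(4133) ≈ 8.326759.
2*ln(n) ≈ 16.653518.
sqrt(2*ln(n)) ≈ sqrt(16.653518) ≈ 4.080872.
lambda ≈ 11*4.080872 = 44.889592.
floor(lambda*100)/100 = 44.88.

44.88


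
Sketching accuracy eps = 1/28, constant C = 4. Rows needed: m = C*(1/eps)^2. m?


1/eps = 28.
(1/eps)^2 = 784.
m = 4*784 = 3136.

3136


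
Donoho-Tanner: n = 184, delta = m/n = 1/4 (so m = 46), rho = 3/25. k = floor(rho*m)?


m = 1/4*184 = 46.
rho = 3/25.
rho*m = 3/25*46 = 5.52.
k = floor(5.52) = 5.

5


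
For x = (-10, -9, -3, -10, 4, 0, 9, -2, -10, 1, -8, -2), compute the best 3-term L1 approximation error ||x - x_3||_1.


Sorted |x_i| descending: [10, 10, 10, 9, 9, 8, 4, 3, 2, 2, 1, 0]
Keep top 3: [10, 10, 10]
Tail entries: [9, 9, 8, 4, 3, 2, 2, 1, 0]
L1 error = sum of tail = 38.

38


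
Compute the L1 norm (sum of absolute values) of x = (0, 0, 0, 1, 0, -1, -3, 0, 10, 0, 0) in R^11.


Non-zero entries: [(3, 1), (5, -1), (6, -3), (8, 10)]
Absolute values: [1, 1, 3, 10]
||x||_1 = sum = 15.

15


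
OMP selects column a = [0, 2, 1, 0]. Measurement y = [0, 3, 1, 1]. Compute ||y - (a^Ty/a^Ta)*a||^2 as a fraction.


a^T a = 5.
a^T y = 7.
coeff = 7/5 = 7/5.
||r||^2 = 6/5.

6/5


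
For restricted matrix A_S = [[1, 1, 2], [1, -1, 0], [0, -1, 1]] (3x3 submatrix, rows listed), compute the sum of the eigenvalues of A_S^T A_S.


Sum of eigenvalues of A_S^T A_S = trace(A_S^T A_S) = sum of squared column norms of A_S.
A_S^T A_S diagonal: [2, 3, 5].
trace = 2 + 3 + 5 = 10.

10


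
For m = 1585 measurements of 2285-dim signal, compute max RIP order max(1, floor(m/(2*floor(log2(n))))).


floor(log2(2285)) = 11.
2*11 = 22.
m/(2*floor(log2(n))) = 1585/22 ≈ 72.0455.
floor = 72.
k = max(1, 72) = 72.

72


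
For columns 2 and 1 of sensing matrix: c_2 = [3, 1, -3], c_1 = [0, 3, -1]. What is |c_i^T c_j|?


Inner product: 3*0 + 1*3 + -3*-1
Products: [0, 3, 3]
Sum = 6.
|dot| = 6.

6


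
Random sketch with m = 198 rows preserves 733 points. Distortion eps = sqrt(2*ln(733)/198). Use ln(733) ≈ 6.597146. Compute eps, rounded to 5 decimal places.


ln(733) ≈ 6.597146.
2*ln(N)/m ≈ 2*6.597146/198 ≈ 0.06663784.
eps = sqrt(0.06663784) ≈ 0.2581431 ≈ 0.25814.

0.25814


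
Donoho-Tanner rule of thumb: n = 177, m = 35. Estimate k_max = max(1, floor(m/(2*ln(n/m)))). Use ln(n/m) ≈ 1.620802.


n/m = 177/35.
ln(n/m) ≈ 1.620802.
2*ln(n/m) ≈ 3.241604.
m/(2*ln(n/m)) ≈ 35/3.241604 ≈ 10.7971.
floor = 10.
k_max = max(1, 10) = 10.

10


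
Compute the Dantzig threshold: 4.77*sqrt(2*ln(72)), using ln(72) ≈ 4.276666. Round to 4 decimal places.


ln(72) ≈ 4.276666.
2*ln(n) ≈ 8.553332.
sqrt(2*ln(n)) ≈ sqrt(8.553332) ≈ 2.924608.
threshold ≈ 4.77*2.924608 = 13.95038016 ≈ 13.9504.

13.9504


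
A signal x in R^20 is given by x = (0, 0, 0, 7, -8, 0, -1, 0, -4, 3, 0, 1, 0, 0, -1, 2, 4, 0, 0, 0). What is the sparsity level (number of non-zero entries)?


Non-zero positions: [3, 4, 6, 8, 9, 11, 14, 15, 16].
Sparsity = 9.

9


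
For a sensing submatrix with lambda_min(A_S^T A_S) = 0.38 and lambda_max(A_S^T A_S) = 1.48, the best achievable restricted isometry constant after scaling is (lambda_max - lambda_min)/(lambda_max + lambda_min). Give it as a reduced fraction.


lambda_max - lambda_min = 1.48 - 0.38 = 1.10.
lambda_max + lambda_min = 1.48 + 0.38 = 1.86.
delta = 1.10/1.86 = 110/186 = 55/93.

55/93


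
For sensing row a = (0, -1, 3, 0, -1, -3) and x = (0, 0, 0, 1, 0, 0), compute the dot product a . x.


Non-zero terms: ['0*1']
Products: [0]
y = sum = 0.

0


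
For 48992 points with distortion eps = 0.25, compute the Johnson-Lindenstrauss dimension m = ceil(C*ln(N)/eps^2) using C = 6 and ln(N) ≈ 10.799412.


ln(48992) ≈ 10.799412.
eps^2 = 0.25^2 = 0.0625.
C*ln(N)/eps^2 ≈ 6*10.799412/0.0625 ≈ 1036.7436.
m = ceil(1036.7436) = 1037.

1037


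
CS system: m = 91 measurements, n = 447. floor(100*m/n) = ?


100*m/n = 100*91/447 ≈ 20.3579.
floor = 20.

20


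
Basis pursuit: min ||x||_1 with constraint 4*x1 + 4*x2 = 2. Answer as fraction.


Axis intercepts:
  x1 = 1/2, x2 = 0: L1 = 1/2
  x1 = 0, x2 = 1/2: L1 = 1/2
x* = (1/2, 0)
||x*||_1 = 1/2.

1/2


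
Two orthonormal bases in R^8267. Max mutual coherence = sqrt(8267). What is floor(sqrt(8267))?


90^2 = 8100 <= 8267 < 8281 = 91^2, so 90 <= sqrt(8267) < 91.
floor(sqrt(8267)) = 90.

90


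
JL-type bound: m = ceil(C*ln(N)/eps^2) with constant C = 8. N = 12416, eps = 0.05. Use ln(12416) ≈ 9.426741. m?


ln(12416) ≈ 9.426741.
eps^2 = 0.05^2 = 0.0025.
C*ln(N)/eps^2 ≈ 8*9.426741/0.0025 ≈ 30165.5712.
m = ceil(30165.5712) = 30166.

30166


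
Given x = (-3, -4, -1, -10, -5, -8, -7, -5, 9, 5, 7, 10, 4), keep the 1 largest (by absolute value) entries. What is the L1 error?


Sorted |x_i| descending: [10, 10, 9, 8, 7, 7, 5, 5, 5, 4, 4, 3, 1]
Keep top 1: [10]
Tail entries: [10, 9, 8, 7, 7, 5, 5, 5, 4, 4, 3, 1]
L1 error = sum of tail = 68.

68


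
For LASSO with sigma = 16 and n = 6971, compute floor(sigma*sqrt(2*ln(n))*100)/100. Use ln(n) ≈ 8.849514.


ln(6971) ≈ 8.849514.
2*ln(n) ≈ 17.699028.
sqrt(2*ln(n)) ≈ sqrt(17.699028) ≈ 4.207021.
lambda ≈ 16*4.207021 = 67.312336.
floor(lambda*100)/100 = 67.31.

67.31


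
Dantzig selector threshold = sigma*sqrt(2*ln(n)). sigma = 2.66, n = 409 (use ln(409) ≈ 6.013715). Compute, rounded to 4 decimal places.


ln(409) ≈ 6.013715.
2*ln(n) ≈ 12.02743.
sqrt(2*ln(n)) ≈ sqrt(12.02743) ≈ 3.468059.
threshold ≈ 2.66*3.468059 = 9.22503694 ≈ 9.2250.

9.2250


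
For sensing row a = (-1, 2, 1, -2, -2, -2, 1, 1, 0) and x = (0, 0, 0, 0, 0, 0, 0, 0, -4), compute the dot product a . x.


Non-zero terms: ['0*-4']
Products: [0]
y = sum = 0.

0


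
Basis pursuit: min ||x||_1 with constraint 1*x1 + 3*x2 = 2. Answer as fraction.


Axis intercepts:
  x1 = 2, x2 = 0: L1 = 2
  x1 = 0, x2 = 2/3: L1 = 2/3
x* = (0, 2/3)
||x*||_1 = 2/3.

2/3


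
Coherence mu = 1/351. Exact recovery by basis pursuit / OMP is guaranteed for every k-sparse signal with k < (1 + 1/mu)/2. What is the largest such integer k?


1/mu = 351.
1 + 1/mu = 352.
(1 + 1/mu)/2 = 176 is an integer and the inequality is strict, so k_max = 176 - 1 = 175.

175


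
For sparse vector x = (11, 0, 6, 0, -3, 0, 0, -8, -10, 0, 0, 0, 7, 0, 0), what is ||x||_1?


Non-zero entries: [(0, 11), (2, 6), (4, -3), (7, -8), (8, -10), (12, 7)]
Absolute values: [11, 6, 3, 8, 10, 7]
||x||_1 = sum = 45.

45


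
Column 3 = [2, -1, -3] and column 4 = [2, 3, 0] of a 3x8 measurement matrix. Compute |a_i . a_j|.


Inner product: 2*2 + -1*3 + -3*0
Products: [4, -3, 0]
Sum = 1.
|dot| = 1.

1


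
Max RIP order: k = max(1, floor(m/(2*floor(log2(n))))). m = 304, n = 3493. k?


floor(log2(3493)) = 11.
2*11 = 22.
m/(2*floor(log2(n))) = 304/22 ≈ 13.8182.
floor = 13.
k = max(1, 13) = 13.

13


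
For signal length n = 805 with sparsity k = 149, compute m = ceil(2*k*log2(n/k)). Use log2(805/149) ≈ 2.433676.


log2(n/k) = log2(805/149) ≈ 2.433676.
2*k*log2(n/k) ≈ 2*149*2.433676 = 725.235448.
m = ceil(725.235448) = 726.

726


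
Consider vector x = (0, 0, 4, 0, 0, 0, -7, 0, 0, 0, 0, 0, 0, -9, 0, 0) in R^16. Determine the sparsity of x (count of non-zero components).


Non-zero positions: [2, 6, 13].
Sparsity = 3.

3


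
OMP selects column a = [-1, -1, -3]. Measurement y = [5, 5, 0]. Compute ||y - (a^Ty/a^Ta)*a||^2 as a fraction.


a^T a = 11.
a^T y = -10.
coeff = -10/11 = -10/11.
||r||^2 = 450/11.

450/11


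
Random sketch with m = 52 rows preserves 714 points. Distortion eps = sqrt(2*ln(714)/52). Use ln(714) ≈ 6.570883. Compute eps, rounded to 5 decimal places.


ln(714) ≈ 6.570883.
2*ln(N)/m ≈ 2*6.570883/52 ≈ 0.25272627.
eps = sqrt(0.25272627) ≈ 0.5027189 ≈ 0.50272.

0.50272


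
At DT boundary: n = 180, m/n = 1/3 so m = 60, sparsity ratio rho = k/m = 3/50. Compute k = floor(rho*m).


m = 1/3*180 = 60.
rho = 3/50.
rho*m = 3/50*60 = 3.6.
k = floor(3.6) = 3.

3


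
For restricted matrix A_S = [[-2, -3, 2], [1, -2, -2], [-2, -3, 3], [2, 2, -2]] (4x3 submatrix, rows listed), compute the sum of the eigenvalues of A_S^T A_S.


Sum of eigenvalues of A_S^T A_S = trace(A_S^T A_S) = sum of squared column norms of A_S.
A_S^T A_S diagonal: [13, 26, 21].
trace = 13 + 26 + 21 = 60.

60


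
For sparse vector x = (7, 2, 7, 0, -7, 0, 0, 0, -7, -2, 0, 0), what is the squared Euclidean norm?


Non-zero entries: [(0, 7), (1, 2), (2, 7), (4, -7), (8, -7), (9, -2)]
Squares: [49, 4, 49, 49, 49, 4]
||x||_2^2 = sum = 204.

204


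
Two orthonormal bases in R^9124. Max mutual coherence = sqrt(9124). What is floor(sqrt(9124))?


95^2 = 9025 <= 9124 < 9216 = 96^2, so 95 <= sqrt(9124) < 96.
floor(sqrt(9124)) = 95.

95


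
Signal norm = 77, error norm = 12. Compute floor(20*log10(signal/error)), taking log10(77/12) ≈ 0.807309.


||x||/||e|| = 77/12.
log10(77/12) ≈ 0.807309.
20*log10(||x||/||e||) ≈ 20*0.807309 = 16.14618.
floor(16.14618) = 16.

16


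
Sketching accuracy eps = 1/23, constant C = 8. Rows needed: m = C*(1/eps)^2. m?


1/eps = 23.
(1/eps)^2 = 529.
m = 8*529 = 4232.

4232


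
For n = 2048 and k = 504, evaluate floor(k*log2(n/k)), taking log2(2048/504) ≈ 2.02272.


log2(n/k) = log2(2048/504) ≈ 2.02272.
k*log2(n/k) ≈ 504*2.02272 = 1019.45088.
floor(1019.45088) = 1019.

1019


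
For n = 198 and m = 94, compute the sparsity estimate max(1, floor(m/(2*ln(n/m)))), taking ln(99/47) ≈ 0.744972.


n/m = 198/94 = 99/47.
ln(n/m) ≈ 0.744972.
2*ln(n/m) ≈ 1.489944.
m/(2*ln(n/m)) ≈ 94/1.489944 ≈ 63.0896.
floor = 63.
k_max = max(1, 63) = 63.

63


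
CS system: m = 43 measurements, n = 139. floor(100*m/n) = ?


100*m/n = 100*43/139 ≈ 30.9353.
floor = 30.

30


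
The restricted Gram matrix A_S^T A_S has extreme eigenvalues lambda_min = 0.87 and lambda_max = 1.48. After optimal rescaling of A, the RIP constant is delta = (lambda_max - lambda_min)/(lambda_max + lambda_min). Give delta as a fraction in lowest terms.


lambda_max - lambda_min = 1.48 - 0.87 = 0.61.
lambda_max + lambda_min = 1.48 + 0.87 = 2.35.
delta = 0.61/2.35 = 61/235.

61/235


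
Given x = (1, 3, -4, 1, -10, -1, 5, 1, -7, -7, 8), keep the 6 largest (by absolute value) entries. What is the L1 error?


Sorted |x_i| descending: [10, 8, 7, 7, 5, 4, 3, 1, 1, 1, 1]
Keep top 6: [10, 8, 7, 7, 5, 4]
Tail entries: [3, 1, 1, 1, 1]
L1 error = sum of tail = 7.

7


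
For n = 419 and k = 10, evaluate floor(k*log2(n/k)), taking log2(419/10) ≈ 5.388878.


log2(n/k) = log2(419/10) ≈ 5.388878.
k*log2(n/k) ≈ 10*5.388878 = 53.88878.
floor(53.88878) = 53.

53


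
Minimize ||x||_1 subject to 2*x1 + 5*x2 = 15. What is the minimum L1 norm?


Axis intercepts:
  x1 = 15/2, x2 = 0: L1 = 15/2
  x1 = 0, x2 = 3: L1 = 3
x* = (0, 3)
||x*||_1 = 3.

3


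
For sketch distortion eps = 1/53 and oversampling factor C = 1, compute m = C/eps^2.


1/eps = 53.
(1/eps)^2 = 2809.
m = 1*2809 = 2809.

2809


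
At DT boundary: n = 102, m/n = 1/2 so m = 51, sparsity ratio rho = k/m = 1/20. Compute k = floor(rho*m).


m = 1/2*102 = 51.
rho = 1/20.
rho*m = 1/20*51 = 2.55.
k = floor(2.55) = 2.

2


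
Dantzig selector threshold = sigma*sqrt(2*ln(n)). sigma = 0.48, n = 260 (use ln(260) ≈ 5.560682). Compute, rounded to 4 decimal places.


ln(260) ≈ 5.560682.
2*ln(n) ≈ 11.121364.
sqrt(2*ln(n)) ≈ sqrt(11.121364) ≈ 3.334871.
threshold ≈ 0.48*3.334871 = 1.60073808 ≈ 1.6007.

1.6007


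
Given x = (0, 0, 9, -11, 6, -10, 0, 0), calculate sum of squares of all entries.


Non-zero entries: [(2, 9), (3, -11), (4, 6), (5, -10)]
Squares: [81, 121, 36, 100]
||x||_2^2 = sum = 338.

338


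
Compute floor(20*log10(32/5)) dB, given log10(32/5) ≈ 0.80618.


||x||/||e|| = 32/5.
log10(32/5) ≈ 0.80618.
20*log10(||x||/||e||) ≈ 20*0.80618 = 16.1236.
floor(16.1236) = 16.

16
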